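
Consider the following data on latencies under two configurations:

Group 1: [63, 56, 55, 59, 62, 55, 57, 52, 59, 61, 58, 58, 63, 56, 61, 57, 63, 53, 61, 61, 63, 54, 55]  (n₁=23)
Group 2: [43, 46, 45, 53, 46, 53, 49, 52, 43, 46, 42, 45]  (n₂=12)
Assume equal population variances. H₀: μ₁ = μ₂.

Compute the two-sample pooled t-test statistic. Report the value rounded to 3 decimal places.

x̄₁=58.348, s₁=3.472, n₁=23
x̄₂=46.917, s₂=3.919, n₂=12
s_p² = [22·3.472² + 11·3.919²]/33 = 13.1556
SE = √(s_p²·(1/23+1/12)) = 1.2916
t = (58.348−46.917)/1.2916 = 8.8503
df = 33

test statistic = 8.850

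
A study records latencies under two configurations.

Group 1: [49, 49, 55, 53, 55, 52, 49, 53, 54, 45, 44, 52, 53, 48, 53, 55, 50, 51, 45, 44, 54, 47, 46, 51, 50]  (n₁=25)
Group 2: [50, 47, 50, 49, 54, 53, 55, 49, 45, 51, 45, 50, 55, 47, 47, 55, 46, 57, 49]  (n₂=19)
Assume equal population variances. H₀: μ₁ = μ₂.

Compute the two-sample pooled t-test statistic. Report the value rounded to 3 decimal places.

test statistic = 0.063

x̄₁=50.280, s₁=3.565, n₁=25
x̄₂=50.211, s₂=3.691, n₂=19
s_p² = [24·3.565² + 18·3.691²]/42 = 13.0999
SE = √(s_p²·(1/25+1/19)) = 1.1016
t = (50.280−50.211)/1.1016 = 0.0631
df = 42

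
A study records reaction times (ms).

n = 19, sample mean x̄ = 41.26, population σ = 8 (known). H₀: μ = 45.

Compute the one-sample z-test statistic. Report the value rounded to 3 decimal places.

test statistic = -2.038

SE = σ/√n = 8/√19 = 1.8353
z = (x̄−μ₀)/SE = (41.26−45)/1.8353 = -2.0378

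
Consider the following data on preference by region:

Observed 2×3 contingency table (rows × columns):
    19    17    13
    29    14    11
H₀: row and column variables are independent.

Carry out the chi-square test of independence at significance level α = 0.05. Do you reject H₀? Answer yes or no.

Row totals [49, 54], col totals [48, 31, 24], n=103
χ² = (19−22.83)²/22.83 + (17−14.75)²/14.75 + (13−11.42)²/11.42 + (29−25.17)²/25.17 + (14−16.25)²/16.25 + (11−12.58)²/12.58 = 2.3030
df = 2
p-value (upper-tail) = 0.31616
At α=0.05: p ≥ α → fail to reject H₀

reject H₀: no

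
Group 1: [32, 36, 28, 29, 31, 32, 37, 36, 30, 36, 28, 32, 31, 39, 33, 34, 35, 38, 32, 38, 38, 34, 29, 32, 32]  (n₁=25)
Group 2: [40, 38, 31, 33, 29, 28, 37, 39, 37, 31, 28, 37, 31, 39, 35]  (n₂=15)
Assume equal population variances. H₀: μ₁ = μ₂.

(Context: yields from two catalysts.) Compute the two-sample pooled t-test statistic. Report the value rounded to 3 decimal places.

x̄₁=33.280, s₁=3.311, n₁=25
x̄₂=34.200, s₂=4.263, n₂=15
s_p² = [24·3.311² + 14·4.263²]/38 = 13.6168
SE = √(s_p²·(1/25+1/15)) = 1.2052
t = (33.280−34.200)/1.2052 = -0.7634
df = 38

test statistic = -0.763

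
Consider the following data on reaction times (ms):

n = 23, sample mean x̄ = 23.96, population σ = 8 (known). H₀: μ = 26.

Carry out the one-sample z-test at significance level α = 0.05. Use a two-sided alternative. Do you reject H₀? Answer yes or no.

reject H₀: no

SE = σ/√n = 8/√23 = 1.6681
z = (x̄−μ₀)/SE = (23.96−26)/1.6681 = -1.2229
p-value (two-sided) = 0.22135
At α=0.05: p ≥ α → fail to reject H₀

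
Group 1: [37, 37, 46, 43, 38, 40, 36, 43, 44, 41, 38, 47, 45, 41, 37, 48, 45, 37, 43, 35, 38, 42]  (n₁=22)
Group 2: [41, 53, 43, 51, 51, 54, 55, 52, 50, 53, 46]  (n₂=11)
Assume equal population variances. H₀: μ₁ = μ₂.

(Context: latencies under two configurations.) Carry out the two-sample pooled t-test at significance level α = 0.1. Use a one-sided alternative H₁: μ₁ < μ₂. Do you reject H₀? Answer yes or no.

x̄₁=40.955, s₁=3.885, n₁=22
x̄₂=49.909, s₂=4.592, n₂=11
s_p² = [21·3.885² + 10·4.592²]/31 = 17.0279
SE = √(s_p²·(1/22+1/11)) = 1.5238
t = (40.955−49.909)/1.5238 = -5.8764
df = 31
p-value (one-sided, H₁ less) = 0.00000
At α=0.1: p < α → reject H₀

reject H₀: yes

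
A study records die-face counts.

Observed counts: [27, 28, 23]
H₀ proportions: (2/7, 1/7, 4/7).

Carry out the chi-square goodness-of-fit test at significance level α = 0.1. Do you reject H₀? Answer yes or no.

reject H₀: yes

n = 78; E_i = n·p_i = [22.29, 11.14, 44.57]
χ² = (27−22.29)²/22.29 + (28−11.14)²/11.14 + (23−44.57)²/44.57 = 36.9391
df = 2
p-value (upper-tail) = 0.00000
At α=0.1: p < α → reject H₀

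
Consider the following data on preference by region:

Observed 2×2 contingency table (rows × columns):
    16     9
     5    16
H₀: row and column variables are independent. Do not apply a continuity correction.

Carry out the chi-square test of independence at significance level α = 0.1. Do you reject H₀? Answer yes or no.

Row totals [25, 21], col totals [21, 25], n=46
χ² = (16−11.41)²/11.41 + (9−13.59)²/13.59 + (5−9.59)²/9.59 + (16−11.41)²/11.41 = 7.4303
df = 1
p-value (upper-tail) = 0.00641
At α=0.1: p < α → reject H₀

reject H₀: yes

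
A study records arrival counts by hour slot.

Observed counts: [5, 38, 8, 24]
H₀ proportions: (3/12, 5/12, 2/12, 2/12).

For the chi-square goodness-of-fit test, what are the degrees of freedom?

degrees of freedom = 3

df = k − 1 = 4 − 1 = 3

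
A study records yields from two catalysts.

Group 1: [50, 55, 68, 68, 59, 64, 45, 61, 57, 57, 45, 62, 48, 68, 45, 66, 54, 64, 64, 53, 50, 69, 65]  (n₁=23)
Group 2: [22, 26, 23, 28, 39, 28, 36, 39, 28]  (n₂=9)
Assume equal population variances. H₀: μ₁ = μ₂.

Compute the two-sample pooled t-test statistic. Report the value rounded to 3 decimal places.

test statistic = 9.290

x̄₁=58.130, s₁=8.131, n₁=23
x̄₂=29.889, s₂=6.509, n₂=9
s_p² = [22·8.131² + 8·6.509²]/30 = 59.7833
SE = √(s_p²·(1/23+1/9)) = 3.0400
t = (58.130−29.889)/3.0400 = 9.2899
df = 30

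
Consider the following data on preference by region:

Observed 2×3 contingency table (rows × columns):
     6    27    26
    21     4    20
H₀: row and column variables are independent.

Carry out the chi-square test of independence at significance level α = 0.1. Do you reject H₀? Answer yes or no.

reject H₀: yes

Row totals [59, 45], col totals [27, 31, 46], n=104
χ² = (6−15.32)²/15.32 + (27−17.59)²/17.59 + (26−26.10)²/26.10 + (21−11.68)²/11.68 + (4−13.41)²/13.41 + (20−19.90)²/19.90 = 24.7442
df = 2
p-value (upper-tail) = 0.00000
At α=0.1: p < α → reject H₀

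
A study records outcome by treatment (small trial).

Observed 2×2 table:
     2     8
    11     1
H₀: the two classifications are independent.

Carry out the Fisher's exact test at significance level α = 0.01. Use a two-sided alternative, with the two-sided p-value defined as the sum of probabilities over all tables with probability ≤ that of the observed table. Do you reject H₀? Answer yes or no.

Margins: r₁=10, r₂=12, c₁=13, c₂=9, n=22
p_obs = C(10,2)·C(12,11)/C(22,13); sum pmf over tables with pmf ≤ p_obs
p-value (two-sided) = 0.00155
At α=0.01: p < α → reject H₀

reject H₀: yes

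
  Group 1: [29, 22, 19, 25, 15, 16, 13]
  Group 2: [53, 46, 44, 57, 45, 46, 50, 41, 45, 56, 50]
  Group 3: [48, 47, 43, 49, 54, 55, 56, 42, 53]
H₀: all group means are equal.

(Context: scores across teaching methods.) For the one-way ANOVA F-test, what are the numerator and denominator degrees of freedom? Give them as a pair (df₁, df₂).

k = 3 groups, N = 27 total
df = (k−1, N−k) = (3−1, 27−3) = (2, 24)

degrees of freedom = [2, 24]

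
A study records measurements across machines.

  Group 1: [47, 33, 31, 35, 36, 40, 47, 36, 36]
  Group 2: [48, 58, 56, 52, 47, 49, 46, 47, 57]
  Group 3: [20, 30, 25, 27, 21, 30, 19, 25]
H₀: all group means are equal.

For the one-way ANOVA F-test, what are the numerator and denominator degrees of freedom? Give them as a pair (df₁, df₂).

degrees of freedom = [2, 23]

k = 3 groups, N = 26 total
df = (k−1, N−k) = (3−1, 26−3) = (2, 23)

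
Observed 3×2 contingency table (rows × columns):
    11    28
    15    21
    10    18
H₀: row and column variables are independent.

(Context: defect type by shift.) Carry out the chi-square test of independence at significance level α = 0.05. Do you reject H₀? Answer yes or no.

Row totals [39, 36, 28], col totals [36, 67], n=103
χ² = (11−13.63)²/13.63 + (28−25.37)²/25.37 + (15−12.58)²/12.58 + (21−23.42)²/23.42 + (10−9.79)²/9.79 + (18−18.21)²/18.21 = 1.5019
df = 2
p-value (upper-tail) = 0.47191
At α=0.05: p ≥ α → fail to reject H₀

reject H₀: no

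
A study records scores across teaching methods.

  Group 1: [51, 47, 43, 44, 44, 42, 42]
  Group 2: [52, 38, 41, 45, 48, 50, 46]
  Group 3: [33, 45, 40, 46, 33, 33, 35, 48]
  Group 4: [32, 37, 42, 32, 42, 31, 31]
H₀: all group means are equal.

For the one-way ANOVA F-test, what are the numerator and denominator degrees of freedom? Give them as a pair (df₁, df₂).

degrees of freedom = [3, 25]

k = 4 groups, N = 29 total
df = (k−1, N−k) = (4−1, 29−4) = (3, 25)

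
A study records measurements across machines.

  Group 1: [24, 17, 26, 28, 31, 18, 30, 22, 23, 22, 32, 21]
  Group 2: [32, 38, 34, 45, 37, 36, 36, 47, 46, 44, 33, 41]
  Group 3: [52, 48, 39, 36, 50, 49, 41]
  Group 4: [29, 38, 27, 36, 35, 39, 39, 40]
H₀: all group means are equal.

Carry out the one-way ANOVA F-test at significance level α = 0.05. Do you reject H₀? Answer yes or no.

Group means [24.50, 39.08, 45.00, 35.38], grand mean 34.897
SSB = Σnᵢ(x̄ᵢ−x̄)² = 2223.798; SSW = ΣΣ(x−x̄ᵢ)² = 977.792
MSB = 2223.798/3 = 741.2660; MSW = 977.792/35 = 27.9369
F = MSB/MSW = 26.5336
df = (3, 35)
p-value (upper-tail) = 0.00000
At α=0.05: p < α → reject H₀

reject H₀: yes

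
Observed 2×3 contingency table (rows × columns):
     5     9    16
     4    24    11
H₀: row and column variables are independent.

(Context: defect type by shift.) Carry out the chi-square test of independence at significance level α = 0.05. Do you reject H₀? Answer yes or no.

reject H₀: yes

Row totals [30, 39], col totals [9, 33, 27], n=69
χ² = (5−3.91)²/3.91 + (9−14.35)²/14.35 + (16−11.74)²/11.74 + (4−5.09)²/5.09 + (24−18.65)²/18.65 + (11−15.26)²/15.26 = 6.7969
df = 2
p-value (upper-tail) = 0.03342
At α=0.05: p < α → reject H₀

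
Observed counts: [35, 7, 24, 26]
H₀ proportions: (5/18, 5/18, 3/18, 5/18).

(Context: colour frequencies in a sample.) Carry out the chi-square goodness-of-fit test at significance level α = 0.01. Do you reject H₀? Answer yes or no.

reject H₀: yes

n = 92; E_i = n·p_i = [25.56, 25.56, 15.33, 25.56]
χ² = (35−25.56)²/25.56 + (7−25.56)²/25.56 + (24−15.33)²/15.33 + (26−25.56)²/25.56 = 21.8696
df = 3
p-value (upper-tail) = 0.00007
At α=0.01: p < α → reject H₀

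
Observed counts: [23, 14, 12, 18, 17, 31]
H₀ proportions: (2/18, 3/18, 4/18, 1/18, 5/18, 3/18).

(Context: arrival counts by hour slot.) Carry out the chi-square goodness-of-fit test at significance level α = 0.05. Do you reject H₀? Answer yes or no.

reject H₀: yes

n = 115; E_i = n·p_i = [12.78, 19.17, 25.56, 6.39, 31.94, 19.17]
χ² = (23−12.78)²/12.78 + (14−19.17)²/19.17 + (12−25.56)²/25.56 + (18−6.39)²/6.39 + (17−31.94)²/31.94 + (31−19.17)²/19.17 = 52.1600
df = 5
p-value (upper-tail) = 0.00000
At α=0.05: p < α → reject H₀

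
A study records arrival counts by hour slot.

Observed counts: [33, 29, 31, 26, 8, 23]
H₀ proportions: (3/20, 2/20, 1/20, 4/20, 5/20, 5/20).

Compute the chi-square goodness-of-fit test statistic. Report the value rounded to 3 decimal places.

n = 150; E_i = n·p_i = [22.50, 15.00, 7.50, 30.00, 37.50, 37.50]
χ² = (33−22.50)²/22.50 + (29−15.00)²/15.00 + (31−7.50)²/7.50 + (26−30.00)²/30.00 + (8−37.50)²/37.50 + (23−37.50)²/37.50 = 120.9467
df = 5

test statistic = 120.947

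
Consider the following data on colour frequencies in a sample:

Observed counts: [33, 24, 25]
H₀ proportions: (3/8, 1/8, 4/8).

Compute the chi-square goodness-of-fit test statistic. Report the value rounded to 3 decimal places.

test statistic = 24.854

n = 82; E_i = n·p_i = [30.75, 10.25, 41.00]
χ² = (33−30.75)²/30.75 + (24−10.25)²/10.25 + (25−41.00)²/41.00 = 24.8537
df = 2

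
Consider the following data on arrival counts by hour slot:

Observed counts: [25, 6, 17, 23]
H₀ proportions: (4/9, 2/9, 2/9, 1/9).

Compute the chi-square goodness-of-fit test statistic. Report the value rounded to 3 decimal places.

test statistic = 36.461

n = 71; E_i = n·p_i = [31.56, 15.78, 15.78, 7.89]
χ² = (25−31.56)²/31.56 + (6−15.78)²/15.78 + (17−15.78)²/15.78 + (23−7.89)²/7.89 = 36.4613
df = 3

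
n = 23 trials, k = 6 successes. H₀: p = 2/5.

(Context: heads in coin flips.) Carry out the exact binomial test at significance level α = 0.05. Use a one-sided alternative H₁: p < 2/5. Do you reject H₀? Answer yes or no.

Exact binomial: n=23, k=6, p₀=2/5=0.4000
P(X≤6) from Σ C(n,i)·p₀^i·(1−p₀)^(n−i)
p-value (one-sided, H₁ less) = 0.12396
At α=0.05: p ≥ α → fail to reject H₀

reject H₀: no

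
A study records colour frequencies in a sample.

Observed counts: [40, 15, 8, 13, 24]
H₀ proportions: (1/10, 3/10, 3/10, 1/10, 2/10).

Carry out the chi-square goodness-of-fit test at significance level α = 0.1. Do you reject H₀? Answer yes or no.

n = 100; E_i = n·p_i = [10.00, 30.00, 30.00, 10.00, 20.00]
χ² = (40−10.00)²/10.00 + (15−30.00)²/30.00 + (8−30.00)²/30.00 + (13−10.00)²/10.00 + (24−20.00)²/20.00 = 115.3333
df = 4
p-value (upper-tail) = 0.00000
At α=0.1: p < α → reject H₀

reject H₀: yes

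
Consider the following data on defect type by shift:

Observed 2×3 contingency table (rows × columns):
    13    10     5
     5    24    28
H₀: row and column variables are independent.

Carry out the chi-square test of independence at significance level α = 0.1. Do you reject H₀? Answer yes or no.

reject H₀: yes

Row totals [28, 57], col totals [18, 34, 33], n=85
χ² = (13−5.93)²/5.93 + (10−11.20)²/11.20 + (5−10.87)²/10.87 + (5−12.07)²/12.07 + (24−22.80)²/22.80 + (28−22.13)²/22.13 = 17.4926
df = 2
p-value (upper-tail) = 0.00016
At α=0.1: p < α → reject H₀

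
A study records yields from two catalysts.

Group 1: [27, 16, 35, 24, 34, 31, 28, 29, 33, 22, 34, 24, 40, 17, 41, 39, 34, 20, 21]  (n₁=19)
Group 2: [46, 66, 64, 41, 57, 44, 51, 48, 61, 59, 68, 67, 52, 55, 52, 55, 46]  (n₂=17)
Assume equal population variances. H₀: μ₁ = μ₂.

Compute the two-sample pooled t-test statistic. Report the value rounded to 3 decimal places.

test statistic = -9.677

x̄₁=28.895, s₁=7.666, n₁=19
x̄₂=54.824, s₂=8.413, n₂=17
s_p² = [18·7.666² + 16·8.413²]/34 = 64.4194
SE = √(s_p²·(1/19+1/17)) = 2.6795
t = (28.895−54.824)/2.6795 = -9.6766
df = 34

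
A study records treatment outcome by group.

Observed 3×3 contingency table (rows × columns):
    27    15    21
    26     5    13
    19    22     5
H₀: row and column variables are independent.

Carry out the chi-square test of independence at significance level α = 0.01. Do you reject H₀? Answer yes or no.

Row totals [63, 44, 46], col totals [72, 42, 39], n=153
χ² = (27−29.65)²/29.65 + (15−17.29)²/17.29 + (21−16.06)²/16.06 + (26−20.71)²/20.71 + (5−12.08)²/12.08 + (13−11.22)²/11.22 + (19−21.65)²/21.65 + (22−12.63)²/12.63 + (5−11.73)²/11.73 = 18.9847
df = 4
p-value (upper-tail) = 0.00079
At α=0.01: p < α → reject H₀

reject H₀: yes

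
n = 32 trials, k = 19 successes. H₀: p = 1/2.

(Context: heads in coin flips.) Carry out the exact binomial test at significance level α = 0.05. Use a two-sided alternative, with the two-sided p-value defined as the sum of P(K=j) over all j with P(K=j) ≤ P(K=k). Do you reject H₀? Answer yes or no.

Exact binomial: n=32, k=19, p₀=1/2=0.5000
P(X=j) = C(n,j)·p₀^j·(1−p₀)^(n−j); p = Σ P(X=j) over j with P(X=j) ≤ P(X=19)
p-value (two-sided) = 0.37709
At α=0.05: p ≥ α → fail to reject H₀

reject H₀: no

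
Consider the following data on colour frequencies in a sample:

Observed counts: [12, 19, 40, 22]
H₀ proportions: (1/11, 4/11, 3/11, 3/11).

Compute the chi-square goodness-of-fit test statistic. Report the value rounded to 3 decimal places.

n = 93; E_i = n·p_i = [8.45, 33.82, 25.36, 25.36]
χ² = (12−8.45)²/8.45 + (19−33.82)²/33.82 + (40−25.36)²/25.36 + (22−25.36)²/25.36 = 16.8719
df = 3

test statistic = 16.872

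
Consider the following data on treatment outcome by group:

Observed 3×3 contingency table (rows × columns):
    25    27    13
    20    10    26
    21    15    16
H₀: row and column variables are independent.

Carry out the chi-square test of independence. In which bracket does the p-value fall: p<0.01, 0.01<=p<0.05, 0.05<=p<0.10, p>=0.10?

p-value bracket: 0.01<=p<0.05

Row totals [65, 56, 52], col totals [66, 52, 55], n=173
χ² = (25−24.80)²/24.80 + (27−19.54)²/19.54 + (13−20.66)²/20.66 + (20−21.36)²/21.36 + (10−16.83)²/16.83 + (26−17.80)²/17.80 + (21−19.84)²/19.84 + (15−15.63)²/15.63 + (16−16.53)²/16.53 = 12.4394
df = 4
p-value (upper-tail) = 0.01437
→ bracket: 0.01<=p<0.05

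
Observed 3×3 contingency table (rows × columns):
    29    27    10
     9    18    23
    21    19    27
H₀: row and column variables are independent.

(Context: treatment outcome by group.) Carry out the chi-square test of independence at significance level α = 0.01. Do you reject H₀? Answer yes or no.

Row totals [66, 50, 67], col totals [59, 64, 60], n=183
χ² = (29−21.28)²/21.28 + (27−23.08)²/23.08 + (10−21.64)²/21.64 + (9−16.12)²/16.12 + (18−17.49)²/17.49 + (23−16.39)²/16.39 + (21−21.60)²/21.60 + (19−23.43)²/23.43 + (27−21.97)²/21.97 = 17.5579
df = 4
p-value (upper-tail) = 0.00151
At α=0.01: p < α → reject H₀

reject H₀: yes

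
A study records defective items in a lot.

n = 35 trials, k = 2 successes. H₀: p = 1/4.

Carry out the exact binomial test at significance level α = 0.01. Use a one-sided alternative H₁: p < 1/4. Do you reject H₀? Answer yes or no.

reject H₀: yes

Exact binomial: n=35, k=2, p₀=1/4=0.2500
P(X≤2) from Σ C(n,i)·p₀^i·(1−p₀)^(n−i)
p-value (one-sided, H₁ less) = 0.00334
At α=0.01: p < α → reject H₀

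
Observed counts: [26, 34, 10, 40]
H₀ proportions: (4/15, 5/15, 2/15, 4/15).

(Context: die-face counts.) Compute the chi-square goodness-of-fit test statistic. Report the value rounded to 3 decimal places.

n = 110; E_i = n·p_i = [29.33, 36.67, 14.67, 29.33]
χ² = (26−29.33)²/29.33 + (34−36.67)²/36.67 + (10−14.67)²/14.67 + (40−29.33)²/29.33 = 5.9364
df = 3

test statistic = 5.936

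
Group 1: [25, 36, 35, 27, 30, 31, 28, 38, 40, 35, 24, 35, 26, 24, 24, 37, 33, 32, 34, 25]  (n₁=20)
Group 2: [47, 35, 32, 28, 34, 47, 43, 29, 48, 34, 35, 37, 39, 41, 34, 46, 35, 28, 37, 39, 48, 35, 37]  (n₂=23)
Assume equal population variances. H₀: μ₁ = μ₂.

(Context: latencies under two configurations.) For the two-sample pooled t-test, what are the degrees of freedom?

degrees of freedom = 41

df = n₁ + n₂ − 2 = 20 + 23 − 2 = 41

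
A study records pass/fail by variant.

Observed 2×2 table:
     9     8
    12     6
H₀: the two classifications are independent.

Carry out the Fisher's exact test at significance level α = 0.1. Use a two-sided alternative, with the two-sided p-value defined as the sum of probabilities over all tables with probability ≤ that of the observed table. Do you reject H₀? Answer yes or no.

reject H₀: no

Margins: r₁=17, r₂=18, c₁=21, c₂=14, n=35
p_obs = C(17,9)·C(18,12)/C(35,21); sum pmf over tables with pmf ≤ p_obs
p-value (two-sided) = 0.49979
At α=0.1: p ≥ α → fail to reject H₀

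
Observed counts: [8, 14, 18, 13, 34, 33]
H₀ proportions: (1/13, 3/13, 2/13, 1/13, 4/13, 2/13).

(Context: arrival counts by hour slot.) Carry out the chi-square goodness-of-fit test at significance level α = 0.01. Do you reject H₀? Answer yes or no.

reject H₀: yes

n = 120; E_i = n·p_i = [9.23, 27.69, 18.46, 9.23, 36.92, 18.46]
χ² = (8−9.23)²/9.23 + (14−27.69)²/27.69 + (18−18.46)²/18.46 + (13−9.23)²/9.23 + (34−36.92)²/36.92 + (33−18.46)²/18.46 = 20.1653
df = 5
p-value (upper-tail) = 0.00116
At α=0.01: p < α → reject H₀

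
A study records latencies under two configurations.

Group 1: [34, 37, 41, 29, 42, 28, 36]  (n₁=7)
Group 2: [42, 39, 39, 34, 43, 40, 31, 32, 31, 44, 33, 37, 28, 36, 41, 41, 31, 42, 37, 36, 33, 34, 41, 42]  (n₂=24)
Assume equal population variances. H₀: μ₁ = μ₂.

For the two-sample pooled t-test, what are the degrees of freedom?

degrees of freedom = 29

df = n₁ + n₂ − 2 = 7 + 24 − 2 = 29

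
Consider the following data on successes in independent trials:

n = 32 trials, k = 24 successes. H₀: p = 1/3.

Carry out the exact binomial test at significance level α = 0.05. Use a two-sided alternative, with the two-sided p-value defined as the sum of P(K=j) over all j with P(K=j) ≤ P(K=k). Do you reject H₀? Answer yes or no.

reject H₀: yes

Exact binomial: n=32, k=24, p₀=1/3=0.3333
P(X=j) = C(n,j)·p₀^j·(1−p₀)^(n−j); p = Σ P(X=j) over j with P(X=j) ≤ P(X=24)
p-value (two-sided) = 0.00000
At α=0.05: p < α → reject H₀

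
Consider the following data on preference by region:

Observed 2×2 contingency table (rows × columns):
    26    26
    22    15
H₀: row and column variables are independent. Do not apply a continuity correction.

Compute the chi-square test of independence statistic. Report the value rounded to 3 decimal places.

Row totals [52, 37], col totals [48, 41], n=89
χ² = (26−28.04)²/28.04 + (26−23.96)²/23.96 + (22−19.96)²/19.96 + (15−17.04)²/17.04 = 0.7786
df = 1

test statistic = 0.779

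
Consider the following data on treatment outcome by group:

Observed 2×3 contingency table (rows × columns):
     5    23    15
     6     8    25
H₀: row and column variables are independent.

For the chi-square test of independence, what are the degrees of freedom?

degrees of freedom = 2

df = (r−1)(c−1) = (2−1)·(3−1) = 2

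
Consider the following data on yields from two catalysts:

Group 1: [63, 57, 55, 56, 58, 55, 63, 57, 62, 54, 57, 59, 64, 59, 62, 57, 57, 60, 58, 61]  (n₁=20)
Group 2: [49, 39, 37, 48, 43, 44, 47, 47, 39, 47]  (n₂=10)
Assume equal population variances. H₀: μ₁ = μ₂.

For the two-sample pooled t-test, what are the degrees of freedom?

degrees of freedom = 28

df = n₁ + n₂ − 2 = 20 + 10 − 2 = 28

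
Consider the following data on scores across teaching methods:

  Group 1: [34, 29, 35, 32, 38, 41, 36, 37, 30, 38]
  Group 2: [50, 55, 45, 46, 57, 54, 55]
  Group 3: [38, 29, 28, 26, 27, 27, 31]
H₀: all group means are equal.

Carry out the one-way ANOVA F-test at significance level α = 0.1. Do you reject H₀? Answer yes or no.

reject H₀: yes

Group means [35.00, 51.71, 29.43], grand mean 38.250
SSB = Σnᵢ(x̄ᵢ−x̄)² = 1919.357; SSW = ΣΣ(x−x̄ᵢ)² = 367.143
MSB = 1919.357/2 = 959.6786; MSW = 367.143/21 = 17.4830
F = MSB/MSW = 54.8921
df = (2, 21)
p-value (upper-tail) = 0.00000
At α=0.1: p < α → reject H₀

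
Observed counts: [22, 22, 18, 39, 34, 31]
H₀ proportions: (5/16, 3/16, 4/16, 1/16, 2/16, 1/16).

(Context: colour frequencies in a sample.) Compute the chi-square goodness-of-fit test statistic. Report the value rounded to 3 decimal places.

n = 166; E_i = n·p_i = [51.88, 31.12, 41.50, 10.38, 20.75, 10.38]
χ² = (22−51.88)²/51.88 + (22−31.12)²/31.12 + (18−41.50)²/41.50 + (39−10.38)²/10.38 + (34−20.75)²/20.75 + (31−10.38)²/10.38 = 161.6273
df = 5

test statistic = 161.627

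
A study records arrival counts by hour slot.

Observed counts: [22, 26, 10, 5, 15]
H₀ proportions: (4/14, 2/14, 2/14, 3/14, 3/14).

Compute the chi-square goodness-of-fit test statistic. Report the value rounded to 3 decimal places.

test statistic = 28.316

n = 78; E_i = n·p_i = [22.29, 11.14, 11.14, 16.71, 16.71]
χ² = (22−22.29)²/22.29 + (26−11.14)²/11.14 + (10−11.14)²/11.14 + (5−16.71)²/16.71 + (15−16.71)²/16.71 = 28.3162
df = 4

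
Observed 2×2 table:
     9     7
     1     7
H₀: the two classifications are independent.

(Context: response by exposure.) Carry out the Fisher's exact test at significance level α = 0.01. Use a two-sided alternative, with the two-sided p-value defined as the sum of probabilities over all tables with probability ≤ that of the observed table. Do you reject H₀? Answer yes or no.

reject H₀: no

Margins: r₁=16, r₂=8, c₁=10, c₂=14, n=24
p_obs = C(16,9)·C(8,1)/C(24,10); sum pmf over tables with pmf ≤ p_obs
p-value (two-sided) = 0.07908
At α=0.01: p ≥ α → fail to reject H₀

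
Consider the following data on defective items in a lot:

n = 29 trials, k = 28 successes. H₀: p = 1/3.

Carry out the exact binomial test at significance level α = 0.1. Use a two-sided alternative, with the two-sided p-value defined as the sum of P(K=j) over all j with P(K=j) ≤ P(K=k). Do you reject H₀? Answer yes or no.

Exact binomial: n=29, k=28, p₀=1/3=0.3333
P(X=j) = C(n,j)·p₀^j·(1−p₀)^(n−j); p = Σ P(X=j) over j with P(X=j) ≤ P(X=28)
p-value (two-sided) = 0.00000
At α=0.1: p < α → reject H₀

reject H₀: yes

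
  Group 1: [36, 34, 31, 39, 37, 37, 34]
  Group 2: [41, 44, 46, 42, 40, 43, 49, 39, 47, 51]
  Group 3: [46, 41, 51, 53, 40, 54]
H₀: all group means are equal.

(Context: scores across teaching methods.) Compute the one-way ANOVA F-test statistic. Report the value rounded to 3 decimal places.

Group means [35.43, 44.20, 47.50], grand mean 42.391
SSB = Σnᵢ(x̄ᵢ−x̄)² = 528.664; SSW = ΣΣ(x−x̄ᵢ)² = 368.814
MSB = 528.664/2 = 264.3320; MSW = 368.814/20 = 18.4407
F = MSB/MSW = 14.3342
df = (2, 20)

test statistic = 14.334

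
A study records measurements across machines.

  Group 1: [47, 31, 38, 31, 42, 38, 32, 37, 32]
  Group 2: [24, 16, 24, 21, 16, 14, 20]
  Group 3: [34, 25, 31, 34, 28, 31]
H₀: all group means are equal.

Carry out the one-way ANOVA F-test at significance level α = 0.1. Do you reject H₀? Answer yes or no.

Group means [36.44, 19.29, 30.50], grand mean 29.364
SSB = Σnᵢ(x̄ᵢ−x̄)² = 1169.940; SSW = ΣΣ(x−x̄ᵢ)² = 405.151
MSB = 1169.940/2 = 584.9701; MSW = 405.151/19 = 21.3237
F = MSB/MSW = 27.4328
df = (2, 19)
p-value (upper-tail) = 0.00000
At α=0.1: p < α → reject H₀

reject H₀: yes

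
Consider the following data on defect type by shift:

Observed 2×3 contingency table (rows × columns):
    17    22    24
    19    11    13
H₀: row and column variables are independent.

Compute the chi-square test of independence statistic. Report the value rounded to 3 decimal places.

Row totals [63, 43], col totals [36, 33, 37], n=106
χ² = (17−21.40)²/21.40 + (22−19.61)²/19.61 + (24−21.99)²/21.99 + (19−14.60)²/14.60 + (11−13.39)²/13.39 + (13−15.01)²/15.01 = 3.3953
df = 2

test statistic = 3.395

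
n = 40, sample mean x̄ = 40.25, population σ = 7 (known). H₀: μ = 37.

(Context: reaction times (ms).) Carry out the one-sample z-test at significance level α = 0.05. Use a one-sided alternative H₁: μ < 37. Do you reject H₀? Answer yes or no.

SE = σ/√n = 7/√40 = 1.1068
z = (x̄−μ₀)/SE = (40.25−37)/1.1068 = 2.9364
p-value (one-sided, H₁ less) = 0.99834
At α=0.05: p ≥ α → fail to reject H₀

reject H₀: no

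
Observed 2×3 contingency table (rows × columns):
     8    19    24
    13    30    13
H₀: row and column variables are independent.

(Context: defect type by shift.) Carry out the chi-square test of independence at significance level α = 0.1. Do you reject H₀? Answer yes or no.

Row totals [51, 56], col totals [21, 49, 37], n=107
χ² = (8−10.01)²/10.01 + (19−23.36)²/23.36 + (24−17.64)²/17.64 + (13−10.99)²/10.99 + (30−25.64)²/25.64 + (13−19.36)²/19.36 = 6.7111
df = 2
p-value (upper-tail) = 0.03489
At α=0.1: p < α → reject H₀

reject H₀: yes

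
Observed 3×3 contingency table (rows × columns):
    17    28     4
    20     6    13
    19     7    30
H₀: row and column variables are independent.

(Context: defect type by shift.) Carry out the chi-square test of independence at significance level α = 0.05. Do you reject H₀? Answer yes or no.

reject H₀: yes

Row totals [49, 39, 56], col totals [56, 41, 47], n=144
χ² = (17−19.06)²/19.06 + (28−13.95)²/13.95 + (4−15.99)²/15.99 + (20−15.17)²/15.17 + (6−11.10)²/11.10 + (13−12.73)²/12.73 + (19−21.78)²/21.78 + (7−15.94)²/15.94 + (30−18.28)²/18.28 = 40.1438
df = 4
p-value (upper-tail) = 0.00000
At α=0.05: p < α → reject H₀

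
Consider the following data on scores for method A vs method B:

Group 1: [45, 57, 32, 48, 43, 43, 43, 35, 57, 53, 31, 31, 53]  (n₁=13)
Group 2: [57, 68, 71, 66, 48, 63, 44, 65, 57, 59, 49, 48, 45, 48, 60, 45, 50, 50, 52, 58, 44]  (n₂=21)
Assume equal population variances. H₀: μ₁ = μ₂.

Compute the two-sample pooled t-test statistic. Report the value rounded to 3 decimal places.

test statistic = -3.407

x̄₁=43.923, s₁=9.500, n₁=13
x̄₂=54.619, s₂=8.512, n₂=21
s_p² = [12·9.500² + 20·8.512²]/32 = 79.1211
SE = √(s_p²·(1/13+1/21)) = 3.1391
t = (43.923−54.619)/3.1391 = -3.4073
df = 32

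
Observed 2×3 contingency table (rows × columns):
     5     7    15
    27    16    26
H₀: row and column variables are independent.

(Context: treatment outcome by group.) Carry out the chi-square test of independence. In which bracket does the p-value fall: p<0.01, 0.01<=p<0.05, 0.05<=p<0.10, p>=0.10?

Row totals [27, 69], col totals [32, 23, 41], n=96
χ² = (5−9.00)²/9.00 + (7−6.47)²/6.47 + (15−11.53)²/11.53 + (27−23.00)²/23.00 + (16−16.53)²/16.53 + (26−29.47)²/29.47 = 3.9859
df = 2
p-value (upper-tail) = 0.13629
→ bracket: p>=0.10

p-value bracket: p>=0.10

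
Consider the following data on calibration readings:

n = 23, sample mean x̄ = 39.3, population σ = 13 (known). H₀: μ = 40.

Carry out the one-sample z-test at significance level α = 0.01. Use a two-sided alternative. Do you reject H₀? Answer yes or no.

reject H₀: no

SE = σ/√n = 13/√23 = 2.7107
z = (x̄−μ₀)/SE = (39.3−40)/2.7107 = -0.2582
p-value (two-sided) = 0.79622
At α=0.01: p ≥ α → fail to reject H₀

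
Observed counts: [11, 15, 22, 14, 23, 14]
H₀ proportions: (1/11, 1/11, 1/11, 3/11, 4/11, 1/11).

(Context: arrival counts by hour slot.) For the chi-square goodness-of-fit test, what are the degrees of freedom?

degrees of freedom = 5

df = k − 1 = 6 − 1 = 5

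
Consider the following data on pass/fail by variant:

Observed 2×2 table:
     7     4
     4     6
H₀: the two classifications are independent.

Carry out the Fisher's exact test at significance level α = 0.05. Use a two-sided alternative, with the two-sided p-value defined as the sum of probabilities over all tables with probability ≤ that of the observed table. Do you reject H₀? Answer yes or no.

reject H₀: no

Margins: r₁=11, r₂=10, c₁=11, c₂=10, n=21
p_obs = C(11,7)·C(10,4)/C(21,11); sum pmf over tables with pmf ≤ p_obs
p-value (two-sided) = 0.39486
At α=0.05: p ≥ α → fail to reject H₀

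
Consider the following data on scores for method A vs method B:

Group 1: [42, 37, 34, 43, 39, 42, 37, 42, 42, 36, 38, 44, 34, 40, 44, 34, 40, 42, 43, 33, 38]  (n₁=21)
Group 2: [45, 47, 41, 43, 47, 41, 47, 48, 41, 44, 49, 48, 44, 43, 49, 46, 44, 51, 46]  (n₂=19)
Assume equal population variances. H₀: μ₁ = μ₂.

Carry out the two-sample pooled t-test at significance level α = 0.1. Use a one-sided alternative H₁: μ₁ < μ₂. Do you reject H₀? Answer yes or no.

x̄₁=39.238, s₁=3.590, n₁=21
x̄₂=45.474, s₂=2.932, n₂=19
s_p² = [20·3.590² + 18·2.932²]/38 = 10.8565
SE = √(s_p²·(1/21+1/19)) = 1.0432
t = (39.238−45.474)/1.0432 = -5.9771
df = 38
p-value (one-sided, H₁ less) = 0.00000
At α=0.1: p < α → reject H₀

reject H₀: yes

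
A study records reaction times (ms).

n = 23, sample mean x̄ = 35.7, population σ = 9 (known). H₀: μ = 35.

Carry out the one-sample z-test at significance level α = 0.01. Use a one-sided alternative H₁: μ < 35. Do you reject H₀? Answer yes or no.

SE = σ/√n = 9/√23 = 1.8766
z = (x̄−μ₀)/SE = (35.7−35)/1.8766 = 0.3730
p-value (one-sided, H₁ less) = 0.64543
At α=0.01: p ≥ α → fail to reject H₀

reject H₀: no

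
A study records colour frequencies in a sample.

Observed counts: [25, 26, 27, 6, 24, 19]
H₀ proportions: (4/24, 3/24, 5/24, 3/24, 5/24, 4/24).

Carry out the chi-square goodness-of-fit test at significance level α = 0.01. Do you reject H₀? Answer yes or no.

n = 127; E_i = n·p_i = [21.17, 15.88, 26.46, 15.88, 26.46, 21.17]
χ² = (25−21.17)²/21.17 + (26−15.88)²/15.88 + (27−26.46)²/26.46 + (6−15.88)²/15.88 + (24−26.46)²/26.46 + (19−21.17)²/21.17 = 13.7559
df = 5
p-value (upper-tail) = 0.01724
At α=0.01: p ≥ α → fail to reject H₀

reject H₀: no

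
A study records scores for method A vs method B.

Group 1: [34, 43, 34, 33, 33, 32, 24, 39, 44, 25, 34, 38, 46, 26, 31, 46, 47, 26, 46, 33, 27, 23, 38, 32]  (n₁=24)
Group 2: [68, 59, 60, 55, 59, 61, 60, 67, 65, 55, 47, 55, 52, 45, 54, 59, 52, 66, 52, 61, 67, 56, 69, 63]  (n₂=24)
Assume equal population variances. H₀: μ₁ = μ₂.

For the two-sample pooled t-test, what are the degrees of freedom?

df = n₁ + n₂ − 2 = 24 + 24 − 2 = 46

degrees of freedom = 46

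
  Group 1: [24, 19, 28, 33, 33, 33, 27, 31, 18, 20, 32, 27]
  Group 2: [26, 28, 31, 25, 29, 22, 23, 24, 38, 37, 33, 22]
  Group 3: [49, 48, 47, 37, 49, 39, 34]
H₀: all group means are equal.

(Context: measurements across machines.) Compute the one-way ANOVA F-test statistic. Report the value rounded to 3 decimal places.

Group means [27.08, 28.17, 43.29], grand mean 31.161
SSB = Σnᵢ(x̄ᵢ−x̄)² = 1336.182; SSW = ΣΣ(x−x̄ᵢ)² = 940.012
MSB = 1336.182/2 = 668.0908; MSW = 940.012/28 = 33.5719
F = MSB/MSW = 19.9003
df = (2, 28)

test statistic = 19.900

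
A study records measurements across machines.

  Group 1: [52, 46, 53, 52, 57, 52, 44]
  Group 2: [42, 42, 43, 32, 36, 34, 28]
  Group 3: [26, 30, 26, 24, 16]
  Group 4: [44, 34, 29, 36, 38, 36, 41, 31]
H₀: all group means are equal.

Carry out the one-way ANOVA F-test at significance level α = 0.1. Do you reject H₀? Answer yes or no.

reject H₀: yes

Group means [50.86, 36.71, 24.40, 36.12], grand mean 37.926
SSB = Σnᵢ(x̄ᵢ−x̄)² = 2121.491; SSW = ΣΣ(x−x̄ᵢ)² = 596.361
MSB = 2121.491/3 = 707.1637; MSW = 596.361/23 = 25.9287
F = MSB/MSW = 27.2734
df = (3, 23)
p-value (upper-tail) = 0.00000
At α=0.1: p < α → reject H₀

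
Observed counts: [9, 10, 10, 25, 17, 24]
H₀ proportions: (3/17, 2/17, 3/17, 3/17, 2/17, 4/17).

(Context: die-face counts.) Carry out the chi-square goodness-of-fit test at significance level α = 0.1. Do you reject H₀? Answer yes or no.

reject H₀: yes

n = 95; E_i = n·p_i = [16.76, 11.18, 16.76, 16.76, 11.18, 22.35]
χ² = (9−16.76)²/16.76 + (10−11.18)²/11.18 + (10−16.76)²/16.76 + (25−16.76)²/16.76 + (17−11.18)²/11.18 + (24−22.35)²/22.35 = 13.6509
df = 5
p-value (upper-tail) = 0.01799
At α=0.1: p < α → reject H₀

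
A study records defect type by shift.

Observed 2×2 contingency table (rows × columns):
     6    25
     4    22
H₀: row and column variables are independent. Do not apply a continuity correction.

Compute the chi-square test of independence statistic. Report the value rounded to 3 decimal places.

test statistic = 0.154

Row totals [31, 26], col totals [10, 47], n=57
χ² = (6−5.44)²/5.44 + (25−25.56)²/25.56 + (4−4.56)²/4.56 + (22−21.44)²/21.44 = 0.1541
df = 1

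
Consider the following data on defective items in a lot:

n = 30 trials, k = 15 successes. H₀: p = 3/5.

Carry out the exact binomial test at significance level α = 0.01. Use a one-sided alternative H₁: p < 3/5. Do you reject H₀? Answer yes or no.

Exact binomial: n=30, k=15, p₀=3/5=0.6000
P(X≤15) from Σ C(n,i)·p₀^i·(1−p₀)^(n−i)
p-value (one-sided, H₁ less) = 0.17537
At α=0.01: p ≥ α → fail to reject H₀

reject H₀: no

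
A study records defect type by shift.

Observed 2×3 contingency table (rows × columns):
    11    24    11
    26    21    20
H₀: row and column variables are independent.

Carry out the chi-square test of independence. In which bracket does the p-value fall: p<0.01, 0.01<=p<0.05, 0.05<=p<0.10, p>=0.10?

p-value bracket: 0.05<=p<0.10

Row totals [46, 67], col totals [37, 45, 31], n=113
χ² = (11−15.06)²/15.06 + (24−18.32)²/18.32 + (11−12.62)²/12.62 + (26−21.94)²/21.94 + (21−26.68)²/26.68 + (20−18.38)²/18.38 = 5.1699
df = 2
p-value (upper-tail) = 0.07540
→ bracket: 0.05<=p<0.10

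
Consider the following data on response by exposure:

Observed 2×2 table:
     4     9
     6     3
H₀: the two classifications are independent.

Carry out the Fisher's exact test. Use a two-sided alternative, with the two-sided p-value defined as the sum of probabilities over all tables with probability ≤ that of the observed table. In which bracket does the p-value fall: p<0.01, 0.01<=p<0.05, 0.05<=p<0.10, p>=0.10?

p-value bracket: p>=0.10

Margins: r₁=13, r₂=9, c₁=10, c₂=12, n=22
p_obs = C(13,4)·C(9,6)/C(22,10); sum pmf over tables with pmf ≤ p_obs
p-value (two-sided) = 0.19195
→ bracket: p>=0.10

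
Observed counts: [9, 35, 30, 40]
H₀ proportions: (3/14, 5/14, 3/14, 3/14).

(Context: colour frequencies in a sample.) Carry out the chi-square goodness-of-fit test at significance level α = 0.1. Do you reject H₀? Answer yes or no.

n = 114; E_i = n·p_i = [24.43, 40.71, 24.43, 24.43]
χ² = (9−24.43)²/24.43 + (35−40.71)²/40.71 + (30−24.43)²/24.43 + (40−24.43)²/24.43 = 21.7427
df = 3
p-value (upper-tail) = 0.00007
At α=0.1: p < α → reject H₀

reject H₀: yes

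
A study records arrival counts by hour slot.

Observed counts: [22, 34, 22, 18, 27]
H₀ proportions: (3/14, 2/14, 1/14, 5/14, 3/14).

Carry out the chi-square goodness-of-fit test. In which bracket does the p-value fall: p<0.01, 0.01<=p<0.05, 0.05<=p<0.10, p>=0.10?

p-value bracket: p<0.01

n = 123; E_i = n·p_i = [26.36, 17.57, 8.79, 43.93, 26.36]
χ² = (22−26.36)²/26.36 + (34−17.57)²/17.57 + (22−8.79)²/8.79 + (18−43.93)²/43.93 + (27−26.36)²/26.36 = 51.2753
df = 4
p-value (upper-tail) = 0.00000
→ bracket: p<0.01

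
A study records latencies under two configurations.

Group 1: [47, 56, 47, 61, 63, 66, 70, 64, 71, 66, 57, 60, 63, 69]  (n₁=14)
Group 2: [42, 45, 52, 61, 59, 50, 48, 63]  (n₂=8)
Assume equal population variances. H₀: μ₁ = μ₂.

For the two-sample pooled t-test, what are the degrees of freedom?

df = n₁ + n₂ − 2 = 14 + 8 − 2 = 20

degrees of freedom = 20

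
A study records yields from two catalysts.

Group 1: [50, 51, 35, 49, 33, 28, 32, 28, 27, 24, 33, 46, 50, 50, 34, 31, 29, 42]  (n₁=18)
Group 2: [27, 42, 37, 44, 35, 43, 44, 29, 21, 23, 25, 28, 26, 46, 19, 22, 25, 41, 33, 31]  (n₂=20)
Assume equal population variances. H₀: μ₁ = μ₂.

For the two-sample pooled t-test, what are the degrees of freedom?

df = n₁ + n₂ − 2 = 18 + 20 − 2 = 36

degrees of freedom = 36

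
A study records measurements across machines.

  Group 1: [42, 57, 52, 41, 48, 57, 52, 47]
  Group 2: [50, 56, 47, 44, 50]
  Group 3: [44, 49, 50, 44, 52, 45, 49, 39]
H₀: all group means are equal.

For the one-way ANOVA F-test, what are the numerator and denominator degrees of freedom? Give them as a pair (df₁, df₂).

degrees of freedom = [2, 18]

k = 3 groups, N = 21 total
df = (k−1, N−k) = (3−1, 21−3) = (2, 18)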